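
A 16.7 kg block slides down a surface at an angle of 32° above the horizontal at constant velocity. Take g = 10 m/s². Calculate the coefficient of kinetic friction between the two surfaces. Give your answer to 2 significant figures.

At constant velocity the net force along the incline is zero: mg sin 32° = μ mg cos 32°.
So μ = tan 32° = 0.5299 / 0.8480 = 0.6249.

0.62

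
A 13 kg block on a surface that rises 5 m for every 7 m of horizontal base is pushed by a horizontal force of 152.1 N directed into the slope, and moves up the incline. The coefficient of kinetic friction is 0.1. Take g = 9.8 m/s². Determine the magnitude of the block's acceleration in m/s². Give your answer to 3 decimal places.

The horizontal push has components F cos 35.54° = 152.1 × 0.8137 = 123.764 N up the incline and F sin 35.54° = 152.1 × 0.5812 = 88.401 N pressing into the surface.
The normal force is therefore N = mg cos 35.54° + F sin 35.54° = 103.665 + 88.401 = 192.066 N, and kinetic friction down the slope is μN = 0.1 × 192.066 = 19.207 N.
Along the incline: F cos 35.54° − mg sin 35.54° − μN = ma, so 123.764 − 74.045 − 19.207 = 13 a, giving a = 2.3471 m/s².

2.347 m/s²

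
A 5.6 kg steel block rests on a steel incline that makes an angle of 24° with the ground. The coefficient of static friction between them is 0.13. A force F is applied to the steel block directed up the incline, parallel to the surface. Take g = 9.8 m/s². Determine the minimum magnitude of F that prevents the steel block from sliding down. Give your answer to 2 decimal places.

15.80 N

The normal force is N = mg cos 24° = 50.135 N. With F at its minimum the steel block is on the verge of sliding down, so static friction is at its maximum μ_s N = 0.13 × 50.135 = 6.518 N and acts up the slope.
Equilibrium along the incline: F + μ_s N = mg sin 24°, so F = 22.322 − 6.518 = 15.804 N.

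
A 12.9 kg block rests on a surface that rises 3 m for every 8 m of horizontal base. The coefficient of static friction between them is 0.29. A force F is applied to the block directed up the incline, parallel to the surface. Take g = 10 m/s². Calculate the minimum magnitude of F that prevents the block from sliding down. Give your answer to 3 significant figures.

10.3 N

The normal force is N = mg cos 20.56° = 120.786 N. With F at its minimum the block is on the verge of sliding down, so static friction is at its maximum μ_s N = 0.29 × 120.786 = 35.028 N and acts up the slope.
Equilibrium along the incline: F + μ_s N = mg sin 20.56°, so F = 45.295 − 35.028 = 10.267 N.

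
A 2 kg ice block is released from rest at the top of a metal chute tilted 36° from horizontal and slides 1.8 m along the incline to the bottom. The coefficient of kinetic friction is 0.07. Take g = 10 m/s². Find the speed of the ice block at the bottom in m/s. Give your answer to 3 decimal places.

The weight component along the incline is mg sin 36° = 11.756 N and the normal force is N = mg cos 36° = 16.180 N.
Friction up the slope is f = μN = 0.07 × 16.180 = 1.133 N, so the net downslope force is 11.756 − 1.133 = 10.623 N and a = 10.623 / 2 = 5.3115 m/s².
Starting from rest over a distance of 1.8 m, v² = 2aL = 2 × 5.3115 × 1.8 = 19.1214, so v = 4.3728 m/s.

4.373 m/s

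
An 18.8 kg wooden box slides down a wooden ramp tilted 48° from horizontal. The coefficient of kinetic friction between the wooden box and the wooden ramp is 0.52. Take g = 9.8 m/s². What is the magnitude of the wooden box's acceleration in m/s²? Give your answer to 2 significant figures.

3.9 m/s²

Resolving the weight along the incline: the component pulling the wooden box down the slope is mg sin 48° = 18.8 × 9.8 × 0.7431 = 136.909 N, and the normal force is N = mg cos 48° = 18.8 × 9.8 × 0.6691 = 123.275 N.
Kinetic friction acts up the slope with magnitude f = μN = 0.52 × 123.275 = 64.103 N.
Net force along the incline is 136.909 − 64.103 = 72.806 N, so a = 72.806 / 18.8 = 3.8727 m/s².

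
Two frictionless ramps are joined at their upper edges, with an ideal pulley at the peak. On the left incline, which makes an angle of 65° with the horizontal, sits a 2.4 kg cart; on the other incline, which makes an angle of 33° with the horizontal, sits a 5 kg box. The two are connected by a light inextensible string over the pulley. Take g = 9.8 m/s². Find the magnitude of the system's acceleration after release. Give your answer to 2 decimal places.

Resolve each weight along its own incline: the 2.4 kg mass has component 2.4 × 9.8 × sin 65° = 21.316 N down its slope, and the 5 kg mass has 5 × 9.8 × sin 33° = 26.687 N down its slope.
The 5 kg side's 26.687 N exceeds the other side's 21.316 N, so that mass slides down and the 2.4 kg mass slides up. Taking that direction as positive, Newton's second law for the whole system gives 26.687 − 21.316 = (2.4 + 5) a, so a = 5.371 / 7.4 = 0.7258 m/s².

0.73 m/s²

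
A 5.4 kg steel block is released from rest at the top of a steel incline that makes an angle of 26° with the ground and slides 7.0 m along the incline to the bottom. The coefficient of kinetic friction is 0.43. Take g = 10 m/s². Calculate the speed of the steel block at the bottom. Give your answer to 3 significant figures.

The weight component along the incline is mg sin 26° = 23.672 N and the normal force is N = mg cos 26° = 48.535 N.
Friction up the slope is f = μN = 0.43 × 48.535 = 20.870 N, so the net downslope force is 23.672 − 20.870 = 2.802 N and a = 2.802 / 5.4 = 0.5189 m/s².
Starting from rest over a distance of 7.0 m, v² = 2aL = 2 × 0.5189 × 7.0 = 7.2646, so v = 2.6953 m/s.

2.70 m/s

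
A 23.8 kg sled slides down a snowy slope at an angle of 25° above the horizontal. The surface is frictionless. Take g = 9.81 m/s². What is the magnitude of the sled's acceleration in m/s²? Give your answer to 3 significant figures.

Resolving the weight along the incline: the component pulling the sled down the slope is mg sin 25° = 23.8 × 9.81 × 0.4226 = 98.668 N, and the normal force is N = mg cos 25° = 23.8 × 9.81 × 0.9063 = 211.601 N.
With no friction the net force along the incline is 98.668 N, so a = g sin 25° = 98.668 / 23.8 = 4.1457 m/s².

4.15 m/s²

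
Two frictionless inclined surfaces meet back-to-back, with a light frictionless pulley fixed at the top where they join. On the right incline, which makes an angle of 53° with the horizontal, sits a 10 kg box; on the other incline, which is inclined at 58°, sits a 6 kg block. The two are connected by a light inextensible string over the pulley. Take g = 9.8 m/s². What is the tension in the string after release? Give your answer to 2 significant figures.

Resolve each weight along its own incline: the 10 kg mass has component 10 × 9.8 × sin 53° = 78.266 N down its slope, and the 6 kg mass has 6 × 9.8 × sin 58° = 49.865 N down its slope.
The 10 kg side's 78.266 N exceeds the other side's 49.865 N, so that mass slides down and the 6 kg mass slides up. Taking that direction as positive, Newton's second law for the whole system gives 78.266 − 49.865 = (10 + 6) a, so a = 28.401 / 16 = 1.7751 m/s².
For the 6 kg mass (up-slope positive): T − 49.865 = 6 × 1.7751, so T = 60.516 N.

61 N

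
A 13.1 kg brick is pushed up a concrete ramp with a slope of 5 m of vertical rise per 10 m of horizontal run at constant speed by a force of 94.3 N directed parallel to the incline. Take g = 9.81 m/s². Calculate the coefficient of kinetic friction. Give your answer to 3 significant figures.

0.320

At constant speed ΣF = 0 along the incline. The applied 94.3 N acts up the slope; the weight component mg sin 26.57° = 57.472 N and kinetic friction μN both act down the slope.
So 94.3 = 57.472 + μ × 114.944, giving μ = (94.3 − 57.472) / 114.944 = 0.3204.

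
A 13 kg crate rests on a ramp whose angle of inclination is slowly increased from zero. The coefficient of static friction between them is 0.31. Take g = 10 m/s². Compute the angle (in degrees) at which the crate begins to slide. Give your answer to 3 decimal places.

At the threshold of sliding, static friction is at its maximum μ_s N and exactly balances the weight component along the incline: mg sin θ = μ_s mg cos θ.
Hence tan θ = μ_s = 0.31, so θ = arctan(0.31) = 17.2234°.

17.223°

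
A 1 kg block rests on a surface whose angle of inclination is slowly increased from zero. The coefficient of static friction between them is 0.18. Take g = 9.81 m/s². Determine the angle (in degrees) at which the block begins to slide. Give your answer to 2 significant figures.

10°

At the threshold of sliding, static friction is at its maximum μ_s N and exactly balances the weight component along the incline: mg sin θ = μ_s mg cos θ.
Hence tan θ = μ_s = 0.18, so θ = arctan(0.18) = 10.2040°.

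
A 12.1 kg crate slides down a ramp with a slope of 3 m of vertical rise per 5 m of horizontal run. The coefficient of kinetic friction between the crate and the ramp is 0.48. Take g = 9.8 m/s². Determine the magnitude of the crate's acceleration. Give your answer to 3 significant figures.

Resolving the weight along the incline: the component pulling the crate down the slope is mg sin 30.96° = 12.1 × 9.8 × 0.5145 = 61.009 N, and the normal force is N = mg cos 30.96° = 12.1 × 9.8 × 0.8575 = 101.682 N.
Kinetic friction acts up the slope with magnitude f = μN = 0.48 × 101.682 = 48.807 N.
Net force along the incline is 61.009 − 48.807 = 12.202 N, so a = 12.202 / 12.1 = 1.0084 m/s².

1.01 m/s²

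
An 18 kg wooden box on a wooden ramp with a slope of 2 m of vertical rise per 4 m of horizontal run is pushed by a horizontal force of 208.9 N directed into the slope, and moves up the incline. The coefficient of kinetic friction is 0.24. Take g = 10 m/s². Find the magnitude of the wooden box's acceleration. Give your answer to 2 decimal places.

The horizontal push has components F cos 26.57° = 208.9 × 0.8944 = 186.840 N up the incline and F sin 26.57° = 208.9 × 0.4472 = 93.420 N pressing into the surface.
The normal force is therefore N = mg cos 26.57° + F sin 26.57° = 160.992 + 93.420 = 254.412 N, and kinetic friction down the slope is μN = 0.24 × 254.412 = 61.059 N.
Along the incline: F cos 26.57° − mg sin 26.57° − μN = ma, so 186.840 − 80.496 − 61.059 = 18 a, giving a = 2.5158 m/s².

2.52 m/s²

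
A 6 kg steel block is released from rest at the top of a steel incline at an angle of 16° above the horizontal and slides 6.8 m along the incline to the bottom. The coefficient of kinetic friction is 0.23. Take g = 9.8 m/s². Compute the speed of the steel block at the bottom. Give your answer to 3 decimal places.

The weight component along the incline is mg sin 16° = 16.207 N and the normal force is N = mg cos 16° = 56.522 N.
Friction up the slope is f = μN = 0.23 × 56.522 = 13.000 N, so the net downslope force is 16.207 − 13.000 = 3.207 N and a = 3.207 / 6 = 0.5345 m/s².
Starting from rest over a distance of 6.8 m, v² = 2aL = 2 × 0.5345 × 6.8 = 7.2692, so v = 2.6961 m/s.

2.696 m/s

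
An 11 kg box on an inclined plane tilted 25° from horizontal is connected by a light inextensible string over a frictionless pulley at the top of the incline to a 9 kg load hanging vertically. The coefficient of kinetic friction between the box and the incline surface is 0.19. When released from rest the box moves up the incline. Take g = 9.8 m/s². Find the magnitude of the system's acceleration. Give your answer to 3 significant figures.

For the box on the incline: the weight component along the slope is m₁g sin 25° = 11 × 9.8 × 0.4226 = 45.556 N and the normal force is N = m₁g cos 25° = 97.700 N.
Kinetic friction opposes the box's motion up the incline: f = μN = 0.19 × 97.700 = 18.563 N acting down the slope.
Newton's second law for the box (up-slope positive): T − 45.556 − 18.563 = 11 a. For the hanging load (downward positive): 9 × 9.8 − T = 9 a.
Adding the two equations eliminates T: 24.081 = 20 a, so a = 1.2041 m/s².

1.20 m/s²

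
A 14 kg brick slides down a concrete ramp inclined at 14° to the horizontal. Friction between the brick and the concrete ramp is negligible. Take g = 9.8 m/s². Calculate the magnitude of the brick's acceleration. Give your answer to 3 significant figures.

2.37 m/s²

Resolving the weight along the incline: the component pulling the brick down the slope is mg sin 14° = 14 × 9.8 × 0.2419 = 33.189 N, and the normal force is N = mg cos 14° = 14 × 9.8 × 0.9703 = 133.125 N.
With no friction the net force along the incline is 33.189 N, so a = g sin 14° = 33.189 / 14 = 2.3706 m/s².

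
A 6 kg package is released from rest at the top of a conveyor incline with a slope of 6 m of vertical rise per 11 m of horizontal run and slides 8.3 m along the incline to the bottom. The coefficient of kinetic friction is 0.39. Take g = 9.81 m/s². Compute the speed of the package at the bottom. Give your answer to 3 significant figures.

4.71 m/s

The weight component along the incline is mg sin 28.61° = 28.185 N and the normal force is N = mg cos 28.61° = 51.673 N.
Friction up the slope is f = μN = 0.39 × 51.673 = 20.152 N, so the net downslope force is 28.185 − 20.152 = 8.033 N and a = 8.033 / 6 = 1.3388 m/s².
Starting from rest over a distance of 8.3 m, v² = 2aL = 2 × 1.3388 × 8.3 = 22.2241, so v = 4.7142 m/s.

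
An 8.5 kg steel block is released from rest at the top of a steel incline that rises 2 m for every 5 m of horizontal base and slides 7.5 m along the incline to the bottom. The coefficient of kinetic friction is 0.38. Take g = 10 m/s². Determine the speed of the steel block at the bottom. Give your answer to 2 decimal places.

1.67 m/s

The weight component along the incline is mg sin 21.80° = 31.568 N and the normal force is N = mg cos 21.80° = 78.921 N.
Friction up the slope is f = μN = 0.38 × 78.921 = 29.990 N, so the net downslope force is 31.568 − 29.990 = 1.578 N and a = 1.578 / 8.5 = 0.1856 m/s².
Starting from rest over a distance of 7.5 m, v² = 2aL = 2 × 0.1856 × 7.5 = 2.7840, so v = 1.6685 m/s.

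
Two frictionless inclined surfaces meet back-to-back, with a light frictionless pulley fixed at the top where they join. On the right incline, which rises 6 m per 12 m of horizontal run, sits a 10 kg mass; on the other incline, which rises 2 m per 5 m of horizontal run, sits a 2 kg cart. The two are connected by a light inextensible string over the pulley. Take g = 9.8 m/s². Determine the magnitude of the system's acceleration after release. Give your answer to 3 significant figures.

Resolve each weight along its own incline: the 10 kg mass has component 10 × 9.8 × sin 26.57° = 43.827 N down its slope, and the 2 kg mass has 2 × 9.8 × sin 21.80° = 7.279 N down its slope.
The 10 kg side's 43.827 N exceeds the other side's 7.279 N, so that mass slides down and the 2 kg mass slides up. Taking that direction as positive, Newton's second law for the whole system gives 43.827 − 7.279 = (10 + 2) a, so a = 36.548 / 12 = 3.0457 m/s².

3.05 m/s²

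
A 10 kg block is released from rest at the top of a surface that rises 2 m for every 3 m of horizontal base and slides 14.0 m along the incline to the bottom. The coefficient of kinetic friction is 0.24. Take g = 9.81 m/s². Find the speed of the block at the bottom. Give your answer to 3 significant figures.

The weight component along the incline is mg sin 33.69° = 54.416 N and the normal force is N = mg cos 33.69° = 81.624 N.
Friction up the slope is f = μN = 0.24 × 81.624 = 19.590 N, so the net downslope force is 54.416 − 19.590 = 34.826 N and a = 34.826 / 10 = 3.4826 m/s².
Starting from rest over a distance of 14.0 m, v² = 2aL = 2 × 3.4826 × 14.0 = 97.5128, so v = 9.8749 m/s.

9.87 m/s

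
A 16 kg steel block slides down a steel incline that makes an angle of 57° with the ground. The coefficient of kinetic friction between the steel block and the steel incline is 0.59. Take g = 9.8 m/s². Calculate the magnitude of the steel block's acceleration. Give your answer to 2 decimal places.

5.07 m/s²

Resolving the weight along the incline: the component pulling the steel block down the slope is mg sin 57° = 16 × 9.8 × 0.8387 = 131.508 N, and the normal force is N = mg cos 57° = 16 × 9.8 × 0.5446 = 85.393 N.
Kinetic friction acts up the slope with magnitude f = μN = 0.59 × 85.393 = 50.382 N.
Net force along the incline is 131.508 − 50.382 = 81.126 N, so a = 81.126 / 16 = 5.0704 m/s².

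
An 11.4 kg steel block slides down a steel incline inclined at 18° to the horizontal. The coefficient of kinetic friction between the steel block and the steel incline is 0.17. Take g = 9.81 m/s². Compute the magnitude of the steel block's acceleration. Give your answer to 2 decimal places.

Resolving the weight along the incline: the component pulling the steel block down the slope is mg sin 18° = 11.4 × 9.81 × 0.3090 = 34.557 N, and the normal force is N = mg cos 18° = 11.4 × 9.81 × 0.9511 = 106.365 N.
Kinetic friction acts up the slope with magnitude f = μN = 0.17 × 106.365 = 18.082 N.
Net force along the incline is 34.557 − 18.082 = 16.475 N, so a = 16.475 / 11.4 = 1.4452 m/s².

1.45 m/s²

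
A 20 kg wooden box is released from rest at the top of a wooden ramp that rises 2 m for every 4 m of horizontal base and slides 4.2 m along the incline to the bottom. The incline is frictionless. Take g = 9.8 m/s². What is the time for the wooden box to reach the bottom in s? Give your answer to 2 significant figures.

The weight component along the incline is mg sin 26.57° = 87.654 N and the normal force is N = mg cos 26.57° = 175.308 N.
With no friction, a = g sin 26.57° = 4.3827 m/s².
Starting from rest, L = ½at², so t = √(2L/a) = √(2 × 4.2 / 4.3827) = 1.3844 s.

1.4 s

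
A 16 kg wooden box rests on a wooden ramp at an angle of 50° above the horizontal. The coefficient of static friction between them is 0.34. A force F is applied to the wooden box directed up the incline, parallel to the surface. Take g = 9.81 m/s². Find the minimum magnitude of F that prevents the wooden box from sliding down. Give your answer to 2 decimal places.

85.94 N

The normal force is N = mg cos 50° = 100.892 N. With F at its minimum the wooden box is on the verge of sliding down, so static friction is at its maximum μ_s N = 0.34 × 100.892 = 34.303 N and acts up the slope.
Equilibrium along the incline: F + μ_s N = mg sin 50°, so F = 120.238 − 34.303 = 85.935 N.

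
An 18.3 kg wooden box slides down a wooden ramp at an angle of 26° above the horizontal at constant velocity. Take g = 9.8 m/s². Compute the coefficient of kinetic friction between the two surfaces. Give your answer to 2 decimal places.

0.49

At constant velocity the net force along the incline is zero: mg sin 26° = μ mg cos 26°.
So μ = tan 26° = 0.4384 / 0.8988 = 0.4878.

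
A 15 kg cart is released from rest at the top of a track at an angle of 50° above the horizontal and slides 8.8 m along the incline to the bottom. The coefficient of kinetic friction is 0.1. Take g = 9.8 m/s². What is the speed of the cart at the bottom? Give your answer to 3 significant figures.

The weight component along the incline is mg sin 50° = 112.609 N and the normal force is N = mg cos 50° = 94.490 N.
Friction up the slope is f = μN = 0.1 × 94.490 = 9.449 N, so the net downslope force is 112.609 − 9.449 = 103.160 N and a = 103.160 / 15 = 6.8773 m/s².
Starting from rest over a distance of 8.8 m, v² = 2aL = 2 × 6.8773 × 8.8 = 121.0405, so v = 11.0018 m/s.

11.0 m/s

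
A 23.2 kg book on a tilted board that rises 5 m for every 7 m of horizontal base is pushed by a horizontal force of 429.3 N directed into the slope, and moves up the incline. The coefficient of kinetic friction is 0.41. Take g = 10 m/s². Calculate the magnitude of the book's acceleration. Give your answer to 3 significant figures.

1.50 m/s²

The horizontal push has components F cos 35.54° = 429.3 × 0.8137 = 349.321 N up the incline and F sin 35.54° = 429.3 × 0.5812 = 249.509 N pressing into the surface.
The normal force is therefore N = mg cos 35.54° + F sin 35.54° = 188.778 + 249.509 = 438.287 N, and kinetic friction down the slope is μN = 0.41 × 438.287 = 179.698 N.
Along the incline: F cos 35.54° − mg sin 35.54° − μN = ma, so 349.321 − 134.838 − 179.698 = 23.2 a, giving a = 1.4994 m/s².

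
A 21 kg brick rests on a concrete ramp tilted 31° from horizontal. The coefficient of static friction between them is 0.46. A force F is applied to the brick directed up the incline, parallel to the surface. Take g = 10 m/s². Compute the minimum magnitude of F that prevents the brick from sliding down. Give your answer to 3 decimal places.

25.356 N

The normal force is N = mg cos 31° = 180.005 N. With F at its minimum the brick is on the verge of sliding down, so static friction is at its maximum μ_s N = 0.46 × 180.005 = 82.802 N and acts up the slope.
Equilibrium along the incline: F + μ_s N = mg sin 31°, so F = 108.158 − 82.802 = 25.356 N.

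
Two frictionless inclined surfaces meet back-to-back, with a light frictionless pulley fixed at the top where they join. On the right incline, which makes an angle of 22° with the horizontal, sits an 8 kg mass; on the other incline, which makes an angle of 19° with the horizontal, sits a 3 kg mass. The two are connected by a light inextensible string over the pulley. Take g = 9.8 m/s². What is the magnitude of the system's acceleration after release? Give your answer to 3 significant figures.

Resolve each weight along its own incline: the 8 kg mass has component 8 × 9.8 × sin 22° = 29.369 N down its slope, and the 3 kg mass has 3 × 9.8 × sin 19° = 9.572 N down its slope.
The 8 kg side's 29.369 N exceeds the other side's 9.572 N, so that mass slides down and the 3 kg mass slides up. Taking that direction as positive, Newton's second law for the whole system gives 29.369 − 9.572 = (8 + 3) a, so a = 19.797 / 11 = 1.7997 m/s².

1.80 m/s²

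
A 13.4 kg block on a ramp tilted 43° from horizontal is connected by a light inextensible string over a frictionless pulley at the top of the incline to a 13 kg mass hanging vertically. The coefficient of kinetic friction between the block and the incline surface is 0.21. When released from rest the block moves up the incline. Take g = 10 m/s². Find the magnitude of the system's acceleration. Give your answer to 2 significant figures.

0.68 m/s²

For the block on the incline: the weight component along the slope is m₁g sin 43° = 13.4 × 10 × 0.6820 = 91.388 N and the normal force is N = m₁g cos 43° = 98.001 N.
Kinetic friction opposes the block's motion up the incline: f = μN = 0.21 × 98.001 = 20.580 N acting down the slope.
Newton's second law for the block (up-slope positive): T − 91.388 − 20.580 = 13.4 a. For the hanging mass (downward positive): 13 × 10 − T = 13 a.
Adding the two equations eliminates T: 18.032 = 26.4 a, so a = 0.6830 m/s².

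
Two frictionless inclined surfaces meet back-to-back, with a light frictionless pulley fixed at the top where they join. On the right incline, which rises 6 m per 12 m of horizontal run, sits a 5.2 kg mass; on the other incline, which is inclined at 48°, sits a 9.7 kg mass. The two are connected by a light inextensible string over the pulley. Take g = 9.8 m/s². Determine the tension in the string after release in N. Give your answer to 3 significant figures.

39.5 N

Resolve each weight along its own incline: the 5.2 kg mass has component 5.2 × 9.8 × sin 26.57° = 22.790 N down its slope, and the 9.7 kg mass has 9.7 × 9.8 × sin 48° = 70.643 N down its slope.
The 9.7 kg side's 70.643 N exceeds the other side's 22.790 N, so that mass slides down and the 5.2 kg mass slides up. Taking that direction as positive, Newton's second law for the whole system gives 70.643 − 22.790 = (5.2 + 9.7) a, so a = 47.853 / 14.9 = 3.2116 m/s².
For the 5.2 kg mass (up-slope positive): T − 22.790 = 5.2 × 3.2116, so T = 39.490 N.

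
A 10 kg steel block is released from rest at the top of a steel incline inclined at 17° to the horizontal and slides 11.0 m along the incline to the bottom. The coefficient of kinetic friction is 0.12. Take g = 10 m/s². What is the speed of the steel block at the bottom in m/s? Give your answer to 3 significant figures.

6.25 m/s

The weight component along the incline is mg sin 17° = 29.237 N and the normal force is N = mg cos 17° = 95.630 N.
Friction up the slope is f = μN = 0.12 × 95.630 = 11.476 N, so the net downslope force is 29.237 − 11.476 = 17.761 N and a = 17.761 / 10 = 1.7761 m/s².
Starting from rest over a distance of 11.0 m, v² = 2aL = 2 × 1.7761 × 11.0 = 39.0742, so v = 6.2509 m/s.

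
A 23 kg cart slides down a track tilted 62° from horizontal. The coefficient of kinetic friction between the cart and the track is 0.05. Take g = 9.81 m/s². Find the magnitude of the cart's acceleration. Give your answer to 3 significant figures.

Resolving the weight along the incline: the component pulling the cart down the slope is mg sin 62° = 23 × 9.81 × 0.8829 = 199.209 N, and the normal force is N = mg cos 62° = 23 × 9.81 × 0.4695 = 105.933 N.
Kinetic friction acts up the slope with magnitude f = μN = 0.05 × 105.933 = 5.297 N.
Net force along the incline is 199.209 − 5.297 = 193.912 N, so a = 193.912 / 23 = 8.4310 m/s².

8.43 m/s²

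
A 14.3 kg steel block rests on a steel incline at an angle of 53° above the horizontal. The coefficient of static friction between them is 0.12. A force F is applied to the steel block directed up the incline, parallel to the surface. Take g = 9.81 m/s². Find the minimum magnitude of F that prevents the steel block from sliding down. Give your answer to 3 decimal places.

101.904 N

The normal force is N = mg cos 53° = 84.424 N. With F at its minimum the steel block is on the verge of sliding down, so static friction is at its maximum μ_s N = 0.12 × 84.424 = 10.131 N and acts up the slope.
Equilibrium along the incline: F + μ_s N = mg sin 53°, so F = 112.035 − 10.131 = 101.904 N.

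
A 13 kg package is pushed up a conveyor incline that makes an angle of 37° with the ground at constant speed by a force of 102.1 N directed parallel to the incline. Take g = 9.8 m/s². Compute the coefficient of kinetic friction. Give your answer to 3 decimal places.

At constant speed ΣF = 0 along the incline. The applied 102.1 N acts up the slope; the weight component mg sin 37° = 76.671 N and kinetic friction μN both act down the slope.
So 102.1 = 76.671 + μ × 101.746, giving μ = (102.1 − 76.671) / 101.746 = 0.2499.

0.250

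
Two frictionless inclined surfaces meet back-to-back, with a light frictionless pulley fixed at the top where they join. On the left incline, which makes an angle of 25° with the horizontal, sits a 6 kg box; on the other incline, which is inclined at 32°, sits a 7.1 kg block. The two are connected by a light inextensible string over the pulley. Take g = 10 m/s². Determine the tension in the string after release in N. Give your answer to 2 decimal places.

Resolve each weight along its own incline: the 6 kg mass has component 6 × 10 × sin 25° = 25.357 N down its slope, and the 7.1 kg mass has 7.1 × 10 × sin 32° = 37.624 N down its slope.
The 7.1 kg side's 37.624 N exceeds the other side's 25.357 N, so that mass slides down and the 6 kg mass slides up. Taking that direction as positive, Newton's second law for the whole system gives 37.624 − 25.357 = (6 + 7.1) a, so a = 12.267 / 13.1 = 0.9364 m/s².
For the 6 kg mass (up-slope positive): T − 25.357 = 6 × 0.9364, so T = 30.975 N.

30.98 N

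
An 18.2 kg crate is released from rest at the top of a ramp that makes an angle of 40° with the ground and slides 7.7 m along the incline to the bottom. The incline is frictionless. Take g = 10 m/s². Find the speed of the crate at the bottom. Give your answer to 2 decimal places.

The weight component along the incline is mg sin 40° = 116.987 N and the normal force is N = mg cos 40° = 139.420 N.
With no friction, a = g sin 40° = 6.4279 m/s².
Starting from rest over a distance of 7.7 m, v² = 2aL = 2 × 6.4279 × 7.7 = 98.9897, so v = 9.9494 m/s.

9.95 m/s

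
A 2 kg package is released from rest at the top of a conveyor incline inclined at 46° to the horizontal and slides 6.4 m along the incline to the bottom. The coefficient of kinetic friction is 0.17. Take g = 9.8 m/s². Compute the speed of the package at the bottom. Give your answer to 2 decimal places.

The weight component along the incline is mg sin 46° = 14.099 N and the normal force is N = mg cos 46° = 13.615 N.
Friction up the slope is f = μN = 0.17 × 13.615 = 2.315 N, so the net downslope force is 14.099 − 2.315 = 11.784 N and a = 11.784 / 2 = 5.8920 m/s².
Starting from rest over a distance of 6.4 m, v² = 2aL = 2 × 5.8920 × 6.4 = 75.4176, so v = 8.6843 m/s.

8.68 m/s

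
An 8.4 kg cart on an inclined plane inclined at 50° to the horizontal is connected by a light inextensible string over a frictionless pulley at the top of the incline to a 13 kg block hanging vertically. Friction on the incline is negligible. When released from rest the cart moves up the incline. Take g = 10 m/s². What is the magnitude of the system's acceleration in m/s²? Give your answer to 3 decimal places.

For the cart on the incline: the weight component along the slope is m₁g sin 50° = 8.4 × 10 × 0.7660 = 64.344 N and the normal force is N = m₁g cos 50° = 53.994 N.
Newton's second law for the cart (up-slope positive): T − 64.344 = 8.4 a. For the hanging block (downward positive): 13 × 10 − T = 13 a.
Adding the two equations eliminates T: 65.656 = 21.4 a, so a = 3.0680 m/s².

3.068 m/s²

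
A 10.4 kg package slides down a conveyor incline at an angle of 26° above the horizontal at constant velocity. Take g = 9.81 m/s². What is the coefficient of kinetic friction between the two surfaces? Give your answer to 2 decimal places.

At constant velocity the net force along the incline is zero: mg sin 26° = μ mg cos 26°.
So μ = tan 26° = 0.4384 / 0.8988 = 0.4878.

0.49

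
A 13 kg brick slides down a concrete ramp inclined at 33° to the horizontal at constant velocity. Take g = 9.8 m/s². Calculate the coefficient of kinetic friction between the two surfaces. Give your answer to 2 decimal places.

At constant velocity the net force along the incline is zero: mg sin 33° = μ mg cos 33°.
So μ = tan 33° = 0.5446 / 0.8387 = 0.6493.

0.65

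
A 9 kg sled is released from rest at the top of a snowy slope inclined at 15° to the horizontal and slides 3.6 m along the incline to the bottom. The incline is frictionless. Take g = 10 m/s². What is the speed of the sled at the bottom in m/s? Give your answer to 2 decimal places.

The weight component along the incline is mg sin 15° = 23.294 N and the normal force is N = mg cos 15° = 86.933 N.
With no friction, a = g sin 15° = 2.5882 m/s².
Starting from rest over a distance of 3.6 m, v² = 2aL = 2 × 2.5882 × 3.6 = 18.6350, so v = 4.3168 m/s.

4.32 m/s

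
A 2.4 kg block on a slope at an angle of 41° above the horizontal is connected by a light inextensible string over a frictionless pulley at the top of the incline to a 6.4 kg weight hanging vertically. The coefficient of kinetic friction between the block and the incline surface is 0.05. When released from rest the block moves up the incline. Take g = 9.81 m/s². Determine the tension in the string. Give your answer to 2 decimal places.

For the block on the incline: the weight component along the slope is m₁g sin 41° = 2.4 × 9.81 × 0.6561 = 15.447 N and the normal force is N = m₁g cos 41° = 17.769 N.
Kinetic friction opposes the block's motion up the incline: f = μN = 0.05 × 17.769 = 0.888 N acting down the slope.
Newton's second law for the block (up-slope positive): T − 15.447 − 0.888 = 2.4 a. For the hanging weight (downward positive): 6.4 × 9.81 − T = 6.4 a.
Adding the two equations eliminates T: 46.449 = 8.8 a, so a = 5.2783 m/s².
Then from the hanging weight's equation, T = 6.4 × (9.81 − 5.2783) = 29.003 N.

29.00 N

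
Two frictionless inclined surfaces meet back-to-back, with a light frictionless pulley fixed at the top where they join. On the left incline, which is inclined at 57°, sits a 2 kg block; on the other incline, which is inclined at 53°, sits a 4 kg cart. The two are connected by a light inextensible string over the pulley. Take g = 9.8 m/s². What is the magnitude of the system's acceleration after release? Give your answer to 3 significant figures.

2.48 m/s²

Resolve each weight along its own incline: the 2 kg mass has component 2 × 9.8 × sin 57° = 16.438 N down its slope, and the 4 kg mass has 4 × 9.8 × sin 53° = 31.307 N down its slope.
The 4 kg side's 31.307 N exceeds the other side's 16.438 N, so that mass slides down and the 2 kg mass slides up. Taking that direction as positive, Newton's second law for the whole system gives 31.307 − 16.438 = (2 + 4) a, so a = 14.869 / 6 = 2.4782 m/s².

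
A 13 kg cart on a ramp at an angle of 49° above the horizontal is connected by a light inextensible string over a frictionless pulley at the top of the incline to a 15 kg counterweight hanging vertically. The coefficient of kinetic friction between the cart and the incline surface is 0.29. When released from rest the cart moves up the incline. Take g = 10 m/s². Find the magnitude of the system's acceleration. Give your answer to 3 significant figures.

0.970 m/s²

For the cart on the incline: the weight component along the slope is m₁g sin 49° = 13 × 10 × 0.7547 = 98.111 N and the normal force is N = m₁g cos 49° = 85.288 N.
Kinetic friction opposes the cart's motion up the incline: f = μN = 0.29 × 85.288 = 24.734 N acting down the slope.
Newton's second law for the cart (up-slope positive): T − 98.111 − 24.734 = 13 a. For the hanging counterweight (downward positive): 15 × 10 − T = 15 a.
Adding the two equations eliminates T: 27.155 = 28 a, so a = 0.9698 m/s².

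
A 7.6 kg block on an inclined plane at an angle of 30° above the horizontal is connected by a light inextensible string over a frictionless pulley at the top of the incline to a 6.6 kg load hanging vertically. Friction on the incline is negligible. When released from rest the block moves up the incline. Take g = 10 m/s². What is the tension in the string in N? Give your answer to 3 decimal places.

For the block on the incline: the weight component along the slope is m₁g sin 30° = 7.6 × 10 × 0.5000 = 38.000 N and the normal force is N = m₁g cos 30° = 65.818 N.
Newton's second law for the block (up-slope positive): T − 38.000 = 7.6 a. For the hanging load (downward positive): 6.6 × 10 − T = 6.6 a.
Adding the two equations eliminates T: 28.000 = 14.2 a, so a = 1.9718 m/s².
Then from the hanging load's equation, T = 6.6 × (10 − 1.9718) = 52.986 N.

52.986 N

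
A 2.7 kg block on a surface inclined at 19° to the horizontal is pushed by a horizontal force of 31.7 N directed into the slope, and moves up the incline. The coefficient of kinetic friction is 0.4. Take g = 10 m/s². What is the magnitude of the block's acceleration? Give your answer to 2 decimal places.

2.53 m/s²

The horizontal push has components F cos 19° = 31.7 × 0.9455 = 29.972 N up the incline and F sin 19° = 31.7 × 0.3256 = 10.322 N pressing into the surface.
The normal force is therefore N = mg cos 19° + F sin 19° = 25.529 + 10.322 = 35.851 N, and kinetic friction down the slope is μN = 0.4 × 35.851 = 14.340 N.
Along the incline: F cos 19° − mg sin 19° − μN = ma, so 29.972 − 8.791 − 14.340 = 2.7 a, giving a = 2.5337 m/s².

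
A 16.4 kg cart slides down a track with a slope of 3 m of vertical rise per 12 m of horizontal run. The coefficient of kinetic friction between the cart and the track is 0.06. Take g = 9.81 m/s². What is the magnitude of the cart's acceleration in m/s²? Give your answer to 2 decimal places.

1.81 m/s²

Resolving the weight along the incline: the component pulling the cart down the slope is mg sin 14.04° = 16.4 × 9.81 × 0.2425 = 39.014 N, and the normal force is N = mg cos 14.04° = 16.4 × 9.81 × 0.9701 = 156.074 N.
Kinetic friction acts up the slope with magnitude f = μN = 0.06 × 156.074 = 9.364 N.
Net force along the incline is 39.014 − 9.364 = 29.650 N, so a = 29.650 / 16.4 = 1.8079 m/s².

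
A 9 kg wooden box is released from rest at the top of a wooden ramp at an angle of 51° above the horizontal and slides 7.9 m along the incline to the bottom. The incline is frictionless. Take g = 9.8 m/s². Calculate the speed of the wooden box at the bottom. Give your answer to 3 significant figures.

11.0 m/s

The weight component along the incline is mg sin 51° = 68.544 N and the normal force is N = mg cos 51° = 55.506 N.
With no friction, a = g sin 51° = 7.6160 m/s².
Starting from rest over a distance of 7.9 m, v² = 2aL = 2 × 7.6160 × 7.9 = 120.3328, so v = 10.9696 m/s.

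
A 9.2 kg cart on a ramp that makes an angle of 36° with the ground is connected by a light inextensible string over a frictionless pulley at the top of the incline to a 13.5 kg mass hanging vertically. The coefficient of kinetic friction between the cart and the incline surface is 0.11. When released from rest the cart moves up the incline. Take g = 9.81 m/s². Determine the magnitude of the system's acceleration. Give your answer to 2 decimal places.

3.14 m/s²

For the cart on the incline: the weight component along the slope is m₁g sin 36° = 9.2 × 9.81 × 0.5878 = 53.050 N and the normal force is N = m₁g cos 36° = 73.015 N.
Kinetic friction opposes the cart's motion up the incline: f = μN = 0.11 × 73.015 = 8.032 N acting down the slope.
Newton's second law for the cart (up-slope positive): T − 53.050 − 8.032 = 9.2 a. For the hanging mass (downward positive): 13.5 × 9.81 − T = 13.5 a.
Adding the two equations eliminates T: 71.353 = 22.7 a, so a = 3.1433 m/s².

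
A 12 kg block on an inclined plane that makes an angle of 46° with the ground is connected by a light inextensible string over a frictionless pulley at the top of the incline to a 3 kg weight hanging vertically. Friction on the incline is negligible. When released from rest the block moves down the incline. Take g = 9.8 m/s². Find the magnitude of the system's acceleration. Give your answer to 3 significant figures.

3.68 m/s²

For the block on the incline: the weight component along the slope is m₁g sin 46° = 12 × 9.8 × 0.7193 = 84.590 N and the normal force is N = m₁g cos 46° = 81.692 N.
Newton's second law for the block (down-slope positive): 84.590 − T = 12 a. For the hanging weight (upward positive): T − 3 × 9.8 = 3 a.
Adding the two equations eliminates T: 55.190 = 15 a, so a = 3.6793 m/s².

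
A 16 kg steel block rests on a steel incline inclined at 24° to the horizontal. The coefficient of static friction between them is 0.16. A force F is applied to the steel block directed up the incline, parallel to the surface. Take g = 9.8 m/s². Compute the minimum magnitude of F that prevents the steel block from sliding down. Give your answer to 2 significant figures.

The normal force is N = mg cos 24° = 143.244 N. With F at its minimum the steel block is on the verge of sliding down, so static friction is at its maximum μ_s N = 0.16 × 143.244 = 22.919 N and acts up the slope.
Equilibrium along the incline: F + μ_s N = mg sin 24°, so F = 63.776 − 22.919 = 40.857 N.

41 N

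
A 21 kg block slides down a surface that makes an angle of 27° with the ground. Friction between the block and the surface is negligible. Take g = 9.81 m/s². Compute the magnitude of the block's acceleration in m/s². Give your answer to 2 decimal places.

4.45 m/s²

Resolving the weight along the incline: the component pulling the block down the slope is mg sin 27° = 21 × 9.81 × 0.4540 = 93.529 N, and the normal force is N = mg cos 27° = 21 × 9.81 × 0.8910 = 183.555 N.
With no friction the net force along the incline is 93.529 N, so a = g sin 27° = 93.529 / 21 = 4.4538 m/s².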